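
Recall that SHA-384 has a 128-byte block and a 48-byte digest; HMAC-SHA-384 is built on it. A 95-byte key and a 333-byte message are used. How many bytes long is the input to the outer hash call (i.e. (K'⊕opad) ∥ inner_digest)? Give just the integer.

Key is 95 ≤ 128 bytes, zero-padded: |K'| = 128.
Outer input = (K'⊕opad) ∥ H(inner) → 128 + 48 = 176 bytes.

176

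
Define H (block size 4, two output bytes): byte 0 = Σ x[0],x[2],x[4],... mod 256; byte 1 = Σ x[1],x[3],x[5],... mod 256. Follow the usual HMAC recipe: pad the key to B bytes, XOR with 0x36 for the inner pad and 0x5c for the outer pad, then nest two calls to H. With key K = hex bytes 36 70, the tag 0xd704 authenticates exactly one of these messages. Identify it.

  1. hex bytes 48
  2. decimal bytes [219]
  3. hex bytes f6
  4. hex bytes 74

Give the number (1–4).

Key hex bytes 36 70 is 2 bytes ≤ B = 4; zero-pad to 4 bytes: K' = 36 70 00 00.
K' ⊕ ipad = 00 46 36 36; K' ⊕ opad = 6a 2c 5c 5c.
m1: inner = H(00 46 36 36 48) = 7e 7c; tag = H(6a 2c 5c 5c 7e 7c) = 4404
m2: inner = H(00 46 36 36 db) = 11 7c; tag = H(6a 2c 5c 5c 11 7c) = d704 ← matches
m3: inner = H(00 46 36 36 f6) = 2c 7c; tag = H(6a 2c 5c 5c 2c 7c) = f204
m4: inner = H(00 46 36 36 74) = aa 7c; tag = H(6a 2c 5c 5c aa 7c) = 7004

2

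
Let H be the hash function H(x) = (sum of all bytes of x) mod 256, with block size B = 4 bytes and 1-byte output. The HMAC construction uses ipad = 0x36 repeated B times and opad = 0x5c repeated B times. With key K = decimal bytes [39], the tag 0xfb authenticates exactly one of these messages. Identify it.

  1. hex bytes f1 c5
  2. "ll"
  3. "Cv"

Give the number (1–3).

3

Key decimal bytes [39] = 27 is 1 byte ≤ B = 4; zero-pad to 4 bytes: K' = 27 00 00 00.
K' ⊕ ipad = 11 36 36 36; K' ⊕ opad = 7b 5c 5c 5c.
m1: inner = H(11 36 36 36 f1 c5) = 69; tag = H(7b 5c 5c 5c 69) = f8
m2: inner = H(11 36 36 36 6c 6c) = 8b; tag = H(7b 5c 5c 5c 8b) = 1a
m3: inner = H(11 36 36 36 43 76) = 6c; tag = H(7b 5c 5c 5c 6c) = fb ← matches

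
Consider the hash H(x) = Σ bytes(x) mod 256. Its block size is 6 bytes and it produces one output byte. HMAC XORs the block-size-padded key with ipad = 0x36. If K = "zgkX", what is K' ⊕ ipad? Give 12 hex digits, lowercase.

Key "zgkX" = 7a 67 6b 58 is 4 bytes ≤ B = 6; zero-pad to 6 bytes: K' = 7a 67 6b 58 00 00.
XOR each byte with 0x36: 7a⊕36=4c, 67⊕36=51, 6b⊕36=5d, 58⊕36=6e, 00⊕36=36, 00⊕36=36.

4c515d6e3636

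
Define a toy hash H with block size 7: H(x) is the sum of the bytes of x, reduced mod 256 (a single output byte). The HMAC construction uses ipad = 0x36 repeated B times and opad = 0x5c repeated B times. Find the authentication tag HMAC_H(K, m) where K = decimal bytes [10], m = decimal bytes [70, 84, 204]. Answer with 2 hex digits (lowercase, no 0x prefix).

64

Key decimal bytes [10] = 0a is 1 byte ≤ B = 7; zero-pad to 7 bytes: K' = 0a 00 00 00 00 00 00.
K' ⊕ ipad = 3c 36 36 36 36 36 36.  K' ⊕ opad = 56 5c 5c 5c 5c 5c 5c.
Inner input = (K'⊕ipad) ∥ m = 3c 36 36 36 36 36 36 ∥ 46 54 cc.
Inner hash: sum = 60+54+54+54+54+54+54+70+84+204 = 742; mod 256 = 230 → e6.
Outer input = (K'⊕opad) ∥ inner = 56 5c 5c 5c 5c 5c 5c ∥ e6.
Outer hash (tag): sum = 86+92+92+92+92+92+92+230 = 868; mod 256 = 100 → 64.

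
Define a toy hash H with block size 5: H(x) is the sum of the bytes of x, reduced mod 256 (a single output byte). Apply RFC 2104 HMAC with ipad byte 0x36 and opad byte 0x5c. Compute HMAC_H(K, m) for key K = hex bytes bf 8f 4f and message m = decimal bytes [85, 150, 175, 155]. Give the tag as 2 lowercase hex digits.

dd

Key hex bytes bf 8f 4f is 3 bytes ≤ B = 5; zero-pad to 5 bytes: K' = bf 8f 4f 00 00.
K' ⊕ ipad = 89 b9 79 36 36.  K' ⊕ opad = e3 d3 13 5c 5c.
Inner input = (K'⊕ipad) ∥ m = 89 b9 79 36 36 ∥ 55 96 af 9b.
Inner hash: sum = 137+185+121+54+54+85+150+175+155 = 1116; mod 256 = 92 → 5c.
Outer input = (K'⊕opad) ∥ inner = e3 d3 13 5c 5c ∥ 5c.
Outer hash (tag): sum = 227+211+19+92+92+92 = 733; mod 256 = 221 → dd.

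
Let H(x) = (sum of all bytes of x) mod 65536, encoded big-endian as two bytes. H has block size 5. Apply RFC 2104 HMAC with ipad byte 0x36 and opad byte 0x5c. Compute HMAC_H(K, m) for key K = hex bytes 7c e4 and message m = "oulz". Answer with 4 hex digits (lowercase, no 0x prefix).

Key hex bytes 7c e4 is 2 bytes ≤ B = 5; zero-pad to 5 bytes: K' = 7c e4 00 00 00.
K' ⊕ ipad = 4a d2 36 36 36.  K' ⊕ opad = 20 b8 5c 5c 5c.
Inner input = (K'⊕ipad) ∥ m = 4a d2 36 36 36 ∥ 6f 75 6c 7a.
Inner hash: sum = 74+210+54+54+54+111+117+108+122 = 904 → 03 88.
Outer input = (K'⊕opad) ∥ inner = 20 b8 5c 5c 5c ∥ 03 88.
Outer hash (tag): sum = 32+184+92+92+92+3+136 = 631 → 02 77.

0277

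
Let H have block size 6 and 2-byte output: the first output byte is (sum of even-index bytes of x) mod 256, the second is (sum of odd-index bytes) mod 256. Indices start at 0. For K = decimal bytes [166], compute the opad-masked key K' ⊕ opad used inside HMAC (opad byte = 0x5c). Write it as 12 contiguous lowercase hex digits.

Key decimal bytes [166] = a6 is 1 byte ≤ B = 6; zero-pad to 6 bytes: K' = a6 00 00 00 00 00.
XOR each byte with 0x5c: a6⊕5c=fa, 00⊕5c=5c, 00⊕5c=5c, 00⊕5c=5c, 00⊕5c=5c, 00⊕5c=5c.

fa5c5c5c5c5c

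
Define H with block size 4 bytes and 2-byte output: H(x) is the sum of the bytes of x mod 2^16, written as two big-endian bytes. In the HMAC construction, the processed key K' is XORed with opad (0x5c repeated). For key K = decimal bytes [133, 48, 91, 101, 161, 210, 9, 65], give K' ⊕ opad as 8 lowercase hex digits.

5f6e5c5c

Key decimal bytes [133, 48, 91, 101, 161, 210, 9, 65] = 85 30 5b 65 a1 d2 09 41 is 8 bytes > B = 4, so hash it first: H(key) = 03 32, then zero-pad to 4 bytes: K' = 03 32 00 00.
XOR each byte with 0x5c: 03⊕5c=5f, 32⊕5c=6e, 00⊕5c=5c, 00⊕5c=5c.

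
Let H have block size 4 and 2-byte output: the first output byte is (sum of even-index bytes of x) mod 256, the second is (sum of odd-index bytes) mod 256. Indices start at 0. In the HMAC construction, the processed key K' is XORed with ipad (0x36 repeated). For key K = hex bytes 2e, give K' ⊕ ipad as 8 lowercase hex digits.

Key hex bytes 2e is 1 byte ≤ B = 4; zero-pad to 4 bytes: K' = 2e 00 00 00.
XOR each byte with 0x36: 2e⊕36=18, 00⊕36=36, 00⊕36=36, 00⊕36=36.

18363636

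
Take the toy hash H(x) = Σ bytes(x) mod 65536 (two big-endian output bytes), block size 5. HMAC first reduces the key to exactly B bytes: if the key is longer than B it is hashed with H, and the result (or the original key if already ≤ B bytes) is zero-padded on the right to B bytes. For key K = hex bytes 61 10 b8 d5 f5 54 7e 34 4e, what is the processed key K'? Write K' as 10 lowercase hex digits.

|K| = 9 > B = 5, so first hash the key.
H(K): sum = 97+16+184+213+245+84+126+52+78 = 1095 → 04 47.
Zero-pad H(K) = 04 47 to 5 bytes: K' = 04 47 00 00 00.

0447000000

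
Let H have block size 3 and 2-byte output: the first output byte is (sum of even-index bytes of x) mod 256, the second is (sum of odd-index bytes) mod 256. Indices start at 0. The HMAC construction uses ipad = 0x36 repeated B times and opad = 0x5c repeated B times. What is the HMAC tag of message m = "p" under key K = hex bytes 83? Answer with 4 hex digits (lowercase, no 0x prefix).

e147

Key hex bytes 83 is 1 byte ≤ B = 3; zero-pad to 3 bytes: K' = 83 00 00.
K' ⊕ ipad = b5 36 36.  K' ⊕ opad = df 5c 5c.
Inner input = (K'⊕ipad) ∥ m = b5 36 36 ∥ 70.
Inner hash: even-index sum = 235 mod 256 = 235; odd-index sum = 166 mod 256 = 166 → eb a6.
Outer input = (K'⊕opad) ∥ inner = df 5c 5c ∥ eb a6.
Outer hash (tag): even-index sum = 481 mod 256 = 225; odd-index sum = 327 mod 256 = 71 → e1 47.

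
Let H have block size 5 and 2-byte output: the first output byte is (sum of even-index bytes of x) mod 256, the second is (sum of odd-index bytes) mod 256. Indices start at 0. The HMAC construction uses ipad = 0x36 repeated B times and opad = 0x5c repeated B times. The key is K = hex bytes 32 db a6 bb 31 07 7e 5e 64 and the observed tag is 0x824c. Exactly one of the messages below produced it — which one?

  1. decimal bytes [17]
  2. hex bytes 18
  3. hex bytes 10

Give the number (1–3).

Key hex bytes 32 db a6 bb 31 07 7e 5e 64 is 9 bytes > B = 5, so hash it first: H(key) = eb fb, then zero-pad to 5 bytes: K' = eb fb 00 00 00.
K' ⊕ ipad = dd cd 36 36 36; K' ⊕ opad = b7 a7 5c 5c 5c.
m1: inner = H(dd cd 36 36 36 11) = 49 14; tag = H(b7 a7 5c 5c 5c 49 14) = 834c
m2: inner = H(dd cd 36 36 36 18) = 49 1b; tag = H(b7 a7 5c 5c 5c 49 1b) = 8a4c
m3: inner = H(dd cd 36 36 36 10) = 49 13; tag = H(b7 a7 5c 5c 5c 49 13) = 824c ← matches

3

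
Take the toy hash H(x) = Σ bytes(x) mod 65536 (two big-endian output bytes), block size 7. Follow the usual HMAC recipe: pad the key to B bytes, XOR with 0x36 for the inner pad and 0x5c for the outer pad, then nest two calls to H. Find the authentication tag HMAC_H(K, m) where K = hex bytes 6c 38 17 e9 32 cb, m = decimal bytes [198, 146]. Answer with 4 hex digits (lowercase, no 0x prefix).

Key hex bytes 6c 38 17 e9 32 cb is 6 bytes ≤ B = 7; zero-pad to 7 bytes: K' = 6c 38 17 e9 32 cb 00.
K' ⊕ ipad = 5a 0e 21 df 04 fd 36.  K' ⊕ opad = 30 64 4b b5 6e 97 5c.
Inner input = (K'⊕ipad) ∥ m = 5a 0e 21 df 04 fd 36 ∥ c6 92.
Inner hash: sum = 90+14+33+223+4+253+54+198+146 = 1015 → 03 f7.
Outer input = (K'⊕opad) ∥ inner = 30 64 4b b5 6e 97 5c ∥ 03 f7.
Outer hash (tag): sum = 48+100+75+181+110+151+92+3+247 = 1007 → 03 ef.

03ef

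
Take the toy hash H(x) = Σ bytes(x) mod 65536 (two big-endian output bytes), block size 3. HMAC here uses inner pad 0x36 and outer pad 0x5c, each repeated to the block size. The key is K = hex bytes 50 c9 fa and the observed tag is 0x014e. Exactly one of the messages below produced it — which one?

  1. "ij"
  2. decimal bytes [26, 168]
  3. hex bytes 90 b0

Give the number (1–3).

Key hex bytes 50 c9 fa is exactly B = 3 bytes: K' = 50 c9 fa.
K' ⊕ ipad = 66 ff cc; K' ⊕ opad = 0c 95 a6.
m1: inner = H(66 ff cc 69 6a) = 03 04; tag = H(0c 95 a6 03 04) = 014e ← matches
m2: inner = H(66 ff cc 1a a8) = 02 f3; tag = H(0c 95 a6 02 f3) = 023c
m3: inner = H(66 ff cc 90 b0) = 03 71; tag = H(0c 95 a6 03 71) = 01bb

1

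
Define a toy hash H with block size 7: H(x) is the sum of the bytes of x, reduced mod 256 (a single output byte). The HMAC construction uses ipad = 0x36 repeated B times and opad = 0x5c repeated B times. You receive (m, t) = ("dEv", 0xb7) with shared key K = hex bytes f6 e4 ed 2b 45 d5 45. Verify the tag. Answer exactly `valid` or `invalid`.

Key hex bytes f6 e4 ed 2b 45 d5 45 is exactly B = 7 bytes: K' = f6 e4 ed 2b 45 d5 45.
K' ⊕ ipad = c0 d2 db 1d 73 e3 73; K' ⊕ opad = aa b8 b1 77 19 89 19.
Inner hash: sum = 192+210+219+29+115+227+115+100+69+118 = 1394; mod 256 = 114 → 72.
Outer hash (recomputed tag): sum = 170+184+177+119+25+137+25+114 = 951; mod 256 = 183 → b7.
Recomputed tag = b7; claimed = b7 → match.

valid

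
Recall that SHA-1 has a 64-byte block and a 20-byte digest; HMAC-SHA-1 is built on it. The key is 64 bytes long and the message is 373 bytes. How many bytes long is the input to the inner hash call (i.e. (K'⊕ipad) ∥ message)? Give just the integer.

437

Key is 64 ≤ 64 bytes, zero-padded: |K'| = 64.
Inner input = (K'⊕ipad) ∥ m → 64 + 373 = 437 bytes.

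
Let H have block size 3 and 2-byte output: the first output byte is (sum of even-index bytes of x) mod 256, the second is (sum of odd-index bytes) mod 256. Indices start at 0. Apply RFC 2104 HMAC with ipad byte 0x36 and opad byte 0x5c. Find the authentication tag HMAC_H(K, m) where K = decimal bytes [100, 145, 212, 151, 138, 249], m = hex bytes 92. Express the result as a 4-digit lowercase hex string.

a3a7

Key decimal bytes [100, 145, 212, 151, 138, 249] = 64 91 d4 97 8a f9 is 6 bytes > B = 3, so hash it first: H(key) = c2 21, then zero-pad to 3 bytes: K' = c2 21 00.
K' ⊕ ipad = f4 17 36.  K' ⊕ opad = 9e 7d 5c.
Inner input = (K'⊕ipad) ∥ m = f4 17 36 ∥ 92.
Inner hash: even-index sum = 298 mod 256 = 42; odd-index sum = 169 mod 256 = 169 → 2a a9.
Outer input = (K'⊕opad) ∥ inner = 9e 7d 5c ∥ 2a a9.
Outer hash (tag): even-index sum = 419 mod 256 = 163; odd-index sum = 167 mod 256 = 167 → a3 a7.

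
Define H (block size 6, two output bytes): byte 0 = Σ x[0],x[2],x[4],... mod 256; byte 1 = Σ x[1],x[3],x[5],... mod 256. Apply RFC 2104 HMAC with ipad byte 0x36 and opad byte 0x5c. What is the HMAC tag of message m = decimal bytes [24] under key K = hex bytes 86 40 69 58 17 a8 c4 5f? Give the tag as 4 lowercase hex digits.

Key hex bytes 86 40 69 58 17 a8 c4 5f is 8 bytes > B = 6, so hash it first: H(key) = ca 9f, then zero-pad to 6 bytes: K' = ca 9f 00 00 00 00.
K' ⊕ ipad = fc a9 36 36 36 36.  K' ⊕ opad = 96 c3 5c 5c 5c 5c.
Inner input = (K'⊕ipad) ∥ m = fc a9 36 36 36 36 ∥ 18.
Inner hash: even-index sum = 384 mod 256 = 128; odd-index sum = 277 mod 256 = 21 → 80 15.
Outer input = (K'⊕opad) ∥ inner = 96 c3 5c 5c 5c 5c ∥ 80 15.
Outer hash (tag): even-index sum = 462 mod 256 = 206; odd-index sum = 400 mod 256 = 144 → ce 90.

ce90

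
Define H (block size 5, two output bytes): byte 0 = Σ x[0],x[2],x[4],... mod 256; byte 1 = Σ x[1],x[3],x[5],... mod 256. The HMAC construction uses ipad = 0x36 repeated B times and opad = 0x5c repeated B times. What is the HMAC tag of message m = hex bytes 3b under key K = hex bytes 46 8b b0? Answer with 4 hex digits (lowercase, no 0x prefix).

905f

Key hex bytes 46 8b b0 is 3 bytes ≤ B = 5; zero-pad to 5 bytes: K' = 46 8b b0 00 00.
K' ⊕ ipad = 70 bd 86 36 36.  K' ⊕ opad = 1a d7 ec 5c 5c.
Inner input = (K'⊕ipad) ∥ m = 70 bd 86 36 36 ∥ 3b.
Inner hash: even-index sum = 300 mod 256 = 44; odd-index sum = 302 mod 256 = 46 → 2c 2e.
Outer input = (K'⊕opad) ∥ inner = 1a d7 ec 5c 5c ∥ 2c 2e.
Outer hash (tag): even-index sum = 400 mod 256 = 144; odd-index sum = 351 mod 256 = 95 → 90 5f.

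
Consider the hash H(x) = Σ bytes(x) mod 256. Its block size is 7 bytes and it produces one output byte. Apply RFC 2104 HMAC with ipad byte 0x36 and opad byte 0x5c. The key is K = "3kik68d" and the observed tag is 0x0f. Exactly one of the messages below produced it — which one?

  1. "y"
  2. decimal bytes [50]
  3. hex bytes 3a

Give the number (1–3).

Key "3kik68d" = 33 6b 69 6b 36 38 64 is exactly B = 7 bytes: K' = 33 6b 69 6b 36 38 64.
K' ⊕ ipad = 05 5d 5f 5d 00 0e 52; K' ⊕ opad = 6f 37 35 37 6a 64 38.
m1: inner = H(05 5d 5f 5d 00 0e 52 79) = f7; tag = H(6f 37 35 37 6a 64 38 f7) = 0f ← matches
m2: inner = H(05 5d 5f 5d 00 0e 52 32) = b0; tag = H(6f 37 35 37 6a 64 38 b0) = c8
m3: inner = H(05 5d 5f 5d 00 0e 52 3a) = b8; tag = H(6f 37 35 37 6a 64 38 b8) = d0

1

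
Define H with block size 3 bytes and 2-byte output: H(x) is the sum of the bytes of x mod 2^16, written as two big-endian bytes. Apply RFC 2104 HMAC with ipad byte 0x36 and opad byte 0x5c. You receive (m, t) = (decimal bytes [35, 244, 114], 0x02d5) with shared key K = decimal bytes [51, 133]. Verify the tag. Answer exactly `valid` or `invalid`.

Key decimal bytes [51, 133] = 33 85 is 2 bytes ≤ B = 3; zero-pad to 3 bytes: K' = 33 85 00.
K' ⊕ ipad = 05 b3 36; K' ⊕ opad = 6f d9 5c.
Inner hash: sum = 5+179+54+35+244+114 = 631 → 02 77.
Outer hash (recomputed tag): sum = 111+217+92+2+119 = 541 → 02 1d.
Recomputed tag = 021d; claimed = 02d5 → mismatch.

invalid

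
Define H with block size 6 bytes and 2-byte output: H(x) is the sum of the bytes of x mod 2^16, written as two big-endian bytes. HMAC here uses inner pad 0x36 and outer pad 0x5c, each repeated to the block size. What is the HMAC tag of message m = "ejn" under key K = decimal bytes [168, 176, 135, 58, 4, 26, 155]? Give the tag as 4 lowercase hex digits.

028c

Key decimal bytes [168, 176, 135, 58, 4, 26, 155] = a8 b0 87 3a 04 1a 9b is 7 bytes > B = 6, so hash it first: H(key) = 02 d2, then zero-pad to 6 bytes: K' = 02 d2 00 00 00 00.
K' ⊕ ipad = 34 e4 36 36 36 36.  K' ⊕ opad = 5e 8e 5c 5c 5c 5c.
Inner input = (K'⊕ipad) ∥ m = 34 e4 36 36 36 36 ∥ 65 6a 6e.
Inner hash: sum = 52+228+54+54+54+54+101+106+110 = 813 → 03 2d.
Outer input = (K'⊕opad) ∥ inner = 5e 8e 5c 5c 5c 5c ∥ 03 2d.
Outer hash (tag): sum = 94+142+92+92+92+92+3+45 = 652 → 02 8c.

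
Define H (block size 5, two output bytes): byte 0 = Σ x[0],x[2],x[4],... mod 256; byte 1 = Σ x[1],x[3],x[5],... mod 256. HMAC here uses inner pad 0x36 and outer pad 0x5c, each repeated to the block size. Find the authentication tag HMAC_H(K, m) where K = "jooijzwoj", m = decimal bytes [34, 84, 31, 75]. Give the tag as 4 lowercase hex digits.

Key "jooijzwoj" = 6a 6f 6f 69 6a 7a 77 6f 6a is 9 bytes > B = 5, so hash it first: H(key) = 24 c1, then zero-pad to 5 bytes: K' = 24 c1 00 00 00.
K' ⊕ ipad = 12 f7 36 36 36.  K' ⊕ opad = 78 9d 5c 5c 5c.
Inner input = (K'⊕ipad) ∥ m = 12 f7 36 36 36 ∥ 22 54 1f 4b.
Inner hash: even-index sum = 285 mod 256 = 29; odd-index sum = 366 mod 256 = 110 → 1d 6e.
Outer input = (K'⊕opad) ∥ inner = 78 9d 5c 5c 5c ∥ 1d 6e.
Outer hash (tag): even-index sum = 414 mod 256 = 158; odd-index sum = 278 mod 256 = 22 → 9e 16.

9e16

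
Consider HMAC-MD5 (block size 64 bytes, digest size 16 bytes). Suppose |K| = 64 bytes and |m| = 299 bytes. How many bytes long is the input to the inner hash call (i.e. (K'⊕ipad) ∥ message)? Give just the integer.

Key is 64 ≤ 64 bytes, zero-padded: |K'| = 64.
Inner input = (K'⊕ipad) ∥ m → 64 + 299 = 363 bytes.

363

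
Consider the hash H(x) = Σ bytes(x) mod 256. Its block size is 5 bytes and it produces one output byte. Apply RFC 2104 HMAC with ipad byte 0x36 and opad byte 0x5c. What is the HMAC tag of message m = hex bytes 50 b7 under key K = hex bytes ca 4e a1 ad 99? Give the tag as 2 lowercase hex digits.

b7

Key hex bytes ca 4e a1 ad 99 is exactly B = 5 bytes: K' = ca 4e a1 ad 99.
K' ⊕ ipad = fc 78 97 9b af.  K' ⊕ opad = 96 12 fd f1 c5.
Inner input = (K'⊕ipad) ∥ m = fc 78 97 9b af ∥ 50 b7.
Inner hash: sum = 252+120+151+155+175+80+183 = 1116; mod 256 = 92 → 5c.
Outer input = (K'⊕opad) ∥ inner = 96 12 fd f1 c5 ∥ 5c.
Outer hash (tag): sum = 150+18+253+241+197+92 = 951; mod 256 = 183 → b7.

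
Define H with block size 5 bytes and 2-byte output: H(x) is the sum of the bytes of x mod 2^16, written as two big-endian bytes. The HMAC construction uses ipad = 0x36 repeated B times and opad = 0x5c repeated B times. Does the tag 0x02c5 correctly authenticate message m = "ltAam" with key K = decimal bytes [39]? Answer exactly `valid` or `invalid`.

Key decimal bytes [39] = 27 is 1 byte ≤ B = 5; zero-pad to 5 bytes: K' = 27 00 00 00 00.
K' ⊕ ipad = 11 36 36 36 36; K' ⊕ opad = 7b 5c 5c 5c 5c.
Inner hash: sum = 17+54+54+54+54+108+116+65+97+109 = 728 → 02 d8.
Outer hash (recomputed tag): sum = 123+92+92+92+92+2+216 = 709 → 02 c5.
Recomputed tag = 02c5; claimed = 02c5 → match.

valid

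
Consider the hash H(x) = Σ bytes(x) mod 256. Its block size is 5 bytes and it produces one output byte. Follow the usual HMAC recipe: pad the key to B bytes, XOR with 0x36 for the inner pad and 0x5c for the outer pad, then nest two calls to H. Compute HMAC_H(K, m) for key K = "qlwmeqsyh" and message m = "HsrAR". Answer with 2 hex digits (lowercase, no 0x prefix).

Key "qlwmeqsyh" = 71 6c 77 6d 65 71 73 79 68 is 9 bytes > B = 5, so hash it first: H(key) = eb, then zero-pad to 5 bytes: K' = eb 00 00 00 00.
K' ⊕ ipad = dd 36 36 36 36.  K' ⊕ opad = b7 5c 5c 5c 5c.
Inner input = (K'⊕ipad) ∥ m = dd 36 36 36 36 ∥ 48 73 72 41 52.
Inner hash: sum = 221+54+54+54+54+72+115+114+65+82 = 885; mod 256 = 117 → 75.
Outer input = (K'⊕opad) ∥ inner = b7 5c 5c 5c 5c ∥ 75.
Outer hash (tag): sum = 183+92+92+92+92+117 = 668; mod 256 = 156 → 9c.

9c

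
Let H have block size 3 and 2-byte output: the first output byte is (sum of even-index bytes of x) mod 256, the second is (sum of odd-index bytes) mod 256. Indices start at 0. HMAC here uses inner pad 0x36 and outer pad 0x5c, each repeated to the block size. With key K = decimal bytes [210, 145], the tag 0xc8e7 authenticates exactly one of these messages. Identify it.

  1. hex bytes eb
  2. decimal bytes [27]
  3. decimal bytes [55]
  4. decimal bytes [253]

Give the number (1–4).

Key decimal bytes [210, 145] = d2 91 is 2 bytes ≤ B = 3; zero-pad to 3 bytes: K' = d2 91 00.
K' ⊕ ipad = e4 a7 36; K' ⊕ opad = 8e cd 5c.
m1: inner = H(e4 a7 36 eb) = 1a 92; tag = H(8e cd 5c 1a 92) = 7ce7
m2: inner = H(e4 a7 36 1b) = 1a c2; tag = H(8e cd 5c 1a c2) = ace7
m3: inner = H(e4 a7 36 37) = 1a de; tag = H(8e cd 5c 1a de) = c8e7 ← matches
m4: inner = H(e4 a7 36 fd) = 1a a4; tag = H(8e cd 5c 1a a4) = 8ee7

3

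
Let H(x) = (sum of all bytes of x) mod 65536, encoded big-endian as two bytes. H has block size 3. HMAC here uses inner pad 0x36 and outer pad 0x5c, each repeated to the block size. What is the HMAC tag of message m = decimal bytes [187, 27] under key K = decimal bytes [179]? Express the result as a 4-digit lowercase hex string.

Key decimal bytes [179] = b3 is 1 byte ≤ B = 3; zero-pad to 3 bytes: K' = b3 00 00.
K' ⊕ ipad = 85 36 36.  K' ⊕ opad = ef 5c 5c.
Inner input = (K'⊕ipad) ∥ m = 85 36 36 ∥ bb 1b.
Inner hash: sum = 133+54+54+187+27 = 455 → 01 c7.
Outer input = (K'⊕opad) ∥ inner = ef 5c 5c ∥ 01 c7.
Outer hash (tag): sum = 239+92+92+1+199 = 623 → 02 6f.

026f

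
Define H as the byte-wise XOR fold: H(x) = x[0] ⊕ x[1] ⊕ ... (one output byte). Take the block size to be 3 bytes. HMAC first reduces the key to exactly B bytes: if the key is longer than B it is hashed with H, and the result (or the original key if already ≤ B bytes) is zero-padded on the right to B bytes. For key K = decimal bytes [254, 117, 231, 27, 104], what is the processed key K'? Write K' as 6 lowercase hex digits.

|K| = 5 > B = 3, so first hash the key.
H(K): XOR fe⊕75⊕e7⊕1b⊕68 = 1f.
Zero-pad H(K) = 1f to 3 bytes: K' = 1f 00 00.

1f0000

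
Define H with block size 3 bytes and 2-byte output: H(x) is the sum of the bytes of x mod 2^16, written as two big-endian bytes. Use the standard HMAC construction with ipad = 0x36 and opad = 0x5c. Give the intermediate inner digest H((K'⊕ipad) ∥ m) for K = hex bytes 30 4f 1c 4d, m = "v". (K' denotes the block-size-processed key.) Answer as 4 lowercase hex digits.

01c0

Key hex bytes 30 4f 1c 4d is 4 bytes > B = 3, so hash it first: H(key) = 00 e8, then zero-pad to 3 bytes: K' = 00 e8 00.
K' ⊕ ipad = 36 de 36.
Inner input = 36 de 36 ∥ 76.
Inner hash: sum = 54+222+54+118 = 448 → 01 c0.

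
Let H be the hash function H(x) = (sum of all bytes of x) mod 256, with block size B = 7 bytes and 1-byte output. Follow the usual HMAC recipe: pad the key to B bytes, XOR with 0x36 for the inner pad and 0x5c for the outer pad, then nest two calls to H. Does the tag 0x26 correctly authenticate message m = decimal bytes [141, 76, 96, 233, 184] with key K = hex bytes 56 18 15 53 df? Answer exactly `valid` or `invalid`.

valid

Key hex bytes 56 18 15 53 df is 5 bytes ≤ B = 7; zero-pad to 7 bytes: K' = 56 18 15 53 df 00 00.
K' ⊕ ipad = 60 2e 23 65 e9 36 36; K' ⊕ opad = 0a 44 49 0f 83 5c 5c.
Inner hash: sum = 96+46+35+101+233+54+54+141+76+96+233+184 = 1349; mod 256 = 69 → 45.
Outer hash (recomputed tag): sum = 10+68+73+15+131+92+92+69 = 550; mod 256 = 38 → 26.
Recomputed tag = 26; claimed = 26 → match.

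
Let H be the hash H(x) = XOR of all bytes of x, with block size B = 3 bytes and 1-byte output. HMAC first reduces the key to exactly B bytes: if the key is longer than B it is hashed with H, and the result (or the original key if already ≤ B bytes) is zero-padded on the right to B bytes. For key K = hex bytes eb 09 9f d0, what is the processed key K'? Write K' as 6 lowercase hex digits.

|K| = 4 > B = 3, so first hash the key.
H(K): XOR eb⊕09⊕9f⊕d0 = ad.
Zero-pad H(K) = ad to 3 bytes: K' = ad 00 00.

ad0000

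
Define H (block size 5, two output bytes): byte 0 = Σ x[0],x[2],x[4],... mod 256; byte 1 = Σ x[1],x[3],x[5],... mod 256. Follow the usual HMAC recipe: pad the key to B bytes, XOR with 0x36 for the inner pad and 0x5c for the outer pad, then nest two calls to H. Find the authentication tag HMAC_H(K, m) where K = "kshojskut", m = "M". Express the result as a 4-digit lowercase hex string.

Key "kshojskut" = 6b 73 68 6f 6a 73 6b 75 74 is 9 bytes > B = 5, so hash it first: H(key) = 1c ca, then zero-pad to 5 bytes: K' = 1c ca 00 00 00.
K' ⊕ ipad = 2a fc 36 36 36.  K' ⊕ opad = 40 96 5c 5c 5c.
Inner input = (K'⊕ipad) ∥ m = 2a fc 36 36 36 ∥ 4d.
Inner hash: even-index sum = 150 mod 256 = 150; odd-index sum = 383 mod 256 = 127 → 96 7f.
Outer input = (K'⊕opad) ∥ inner = 40 96 5c 5c 5c ∥ 96 7f.
Outer hash (tag): even-index sum = 375 mod 256 = 119; odd-index sum = 392 mod 256 = 136 → 77 88.

7788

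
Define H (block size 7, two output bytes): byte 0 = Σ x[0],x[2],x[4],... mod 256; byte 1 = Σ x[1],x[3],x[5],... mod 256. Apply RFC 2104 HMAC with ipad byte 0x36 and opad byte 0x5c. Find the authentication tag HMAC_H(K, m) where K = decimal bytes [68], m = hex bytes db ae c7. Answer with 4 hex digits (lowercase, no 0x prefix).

Key decimal bytes [68] = 44 is 1 byte ≤ B = 7; zero-pad to 7 bytes: K' = 44 00 00 00 00 00 00.
K' ⊕ ipad = 72 36 36 36 36 36 36.  K' ⊕ opad = 18 5c 5c 5c 5c 5c 5c.
Inner input = (K'⊕ipad) ∥ m = 72 36 36 36 36 36 36 ∥ db ae c7.
Inner hash: even-index sum = 450 mod 256 = 194; odd-index sum = 580 mod 256 = 68 → c2 44.
Outer input = (K'⊕opad) ∥ inner = 18 5c 5c 5c 5c 5c 5c ∥ c2 44.
Outer hash (tag): even-index sum = 368 mod 256 = 112; odd-index sum = 470 mod 256 = 214 → 70 d6.

70d6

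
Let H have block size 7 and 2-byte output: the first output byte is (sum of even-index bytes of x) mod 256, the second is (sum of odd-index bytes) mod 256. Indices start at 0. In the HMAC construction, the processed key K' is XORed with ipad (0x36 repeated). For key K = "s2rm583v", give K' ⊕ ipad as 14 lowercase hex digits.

Key "s2rm583v" = 73 32 72 6d 35 38 33 76 is 8 bytes > B = 7, so hash it first: H(key) = 4d 4d, then zero-pad to 7 bytes: K' = 4d 4d 00 00 00 00 00.
XOR each byte with 0x36: 4d⊕36=7b, 4d⊕36=7b, 00⊕36=36, 00⊕36=36, 00⊕36=36, 00⊕36=36, 00⊕36=36.

7b7b3636363636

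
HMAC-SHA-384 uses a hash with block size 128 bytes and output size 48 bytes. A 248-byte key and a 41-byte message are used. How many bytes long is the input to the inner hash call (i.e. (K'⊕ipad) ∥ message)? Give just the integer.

Key is 248 > 128 bytes, so it is hashed to 48 bytes then zero-padded to 128: |K'| = 128.
Inner input = (K'⊕ipad) ∥ m → 128 + 41 = 169 bytes.

169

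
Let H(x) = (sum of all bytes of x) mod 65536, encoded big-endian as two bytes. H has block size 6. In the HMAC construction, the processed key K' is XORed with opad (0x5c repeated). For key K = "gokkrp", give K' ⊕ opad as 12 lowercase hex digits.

3b3337372e2c

Key "gokkrp" = 67 6f 6b 6b 72 70 is exactly B = 6 bytes: K' = 67 6f 6b 6b 72 70.
XOR each byte with 0x5c: 67⊕5c=3b, 6f⊕5c=33, 6b⊕5c=37, 6b⊕5c=37, 72⊕5c=2e, 70⊕5c=2c.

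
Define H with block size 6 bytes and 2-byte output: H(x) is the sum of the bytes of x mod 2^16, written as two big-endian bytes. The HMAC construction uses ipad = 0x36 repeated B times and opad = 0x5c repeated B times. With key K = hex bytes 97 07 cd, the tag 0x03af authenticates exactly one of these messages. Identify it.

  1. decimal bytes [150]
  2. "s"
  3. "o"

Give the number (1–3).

Key hex bytes 97 07 cd is 3 bytes ≤ B = 6; zero-pad to 6 bytes: K' = 97 07 cd 00 00 00.
K' ⊕ ipad = a1 31 fb 36 36 36; K' ⊕ opad = cb 5b 91 5c 5c 5c.
m1: inner = H(a1 31 fb 36 36 36 96) = 03 05; tag = H(cb 5b 91 5c 5c 5c 03 05) = 02d3
m2: inner = H(a1 31 fb 36 36 36 73) = 02 e2; tag = H(cb 5b 91 5c 5c 5c 02 e2) = 03af ← matches
m3: inner = H(a1 31 fb 36 36 36 6f) = 02 de; tag = H(cb 5b 91 5c 5c 5c 02 de) = 03ab

2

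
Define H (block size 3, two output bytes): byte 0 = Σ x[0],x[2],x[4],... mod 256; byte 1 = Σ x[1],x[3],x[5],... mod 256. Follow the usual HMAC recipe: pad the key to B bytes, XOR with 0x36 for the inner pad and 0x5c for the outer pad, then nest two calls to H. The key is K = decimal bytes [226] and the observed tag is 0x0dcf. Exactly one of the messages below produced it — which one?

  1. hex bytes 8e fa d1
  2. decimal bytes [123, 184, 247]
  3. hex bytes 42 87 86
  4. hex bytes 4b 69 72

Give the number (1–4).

4

Key decimal bytes [226] = e2 is 1 byte ≤ B = 3; zero-pad to 3 bytes: K' = e2 00 00.
K' ⊕ ipad = d4 36 36; K' ⊕ opad = be 5c 5c.
m1: inner = H(d4 36 36 8e fa d1) = 04 95; tag = H(be 5c 5c 04 95) = af60
m2: inner = H(d4 36 36 7b b8 f7) = c2 a8; tag = H(be 5c 5c c2 a8) = c21e
m3: inner = H(d4 36 36 42 87 86) = 91 fe; tag = H(be 5c 5c 91 fe) = 18ed
m4: inner = H(d4 36 36 4b 69 72) = 73 f3; tag = H(be 5c 5c 73 f3) = 0dcf ← matches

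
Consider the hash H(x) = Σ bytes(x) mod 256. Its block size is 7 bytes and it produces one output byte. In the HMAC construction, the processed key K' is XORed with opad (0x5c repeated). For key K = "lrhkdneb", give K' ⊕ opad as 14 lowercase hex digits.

165c5c5c5c5c5c

Key "lrhkdneb" = 6c 72 68 6b 64 6e 65 62 is 8 bytes > B = 7, so hash it first: H(key) = 4a, then zero-pad to 7 bytes: K' = 4a 00 00 00 00 00 00.
XOR each byte with 0x5c: 4a⊕5c=16, 00⊕5c=5c, 00⊕5c=5c, 00⊕5c=5c, 00⊕5c=5c, 00⊕5c=5c, 00⊕5c=5c.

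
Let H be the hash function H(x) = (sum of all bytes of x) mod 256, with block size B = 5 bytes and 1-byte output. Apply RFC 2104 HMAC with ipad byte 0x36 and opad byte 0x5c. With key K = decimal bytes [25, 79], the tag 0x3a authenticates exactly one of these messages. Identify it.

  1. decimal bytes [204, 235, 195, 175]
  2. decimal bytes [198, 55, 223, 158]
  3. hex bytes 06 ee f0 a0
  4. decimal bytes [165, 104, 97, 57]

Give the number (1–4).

3

Key decimal bytes [25, 79] = 19 4f is 2 bytes ≤ B = 5; zero-pad to 5 bytes: K' = 19 4f 00 00 00.
K' ⊕ ipad = 2f 79 36 36 36; K' ⊕ opad = 45 13 5c 5c 5c.
m1: inner = H(2f 79 36 36 36 cc eb c3 af) = 73; tag = H(45 13 5c 5c 5c 73) = df
m2: inner = H(2f 79 36 36 36 c6 37 df 9e) = c4; tag = H(45 13 5c 5c 5c c4) = 30
m3: inner = H(2f 79 36 36 36 06 ee f0 a0) = ce; tag = H(45 13 5c 5c 5c ce) = 3a ← matches
m4: inner = H(2f 79 36 36 36 a5 68 61 39) = f1; tag = H(45 13 5c 5c 5c f1) = 5d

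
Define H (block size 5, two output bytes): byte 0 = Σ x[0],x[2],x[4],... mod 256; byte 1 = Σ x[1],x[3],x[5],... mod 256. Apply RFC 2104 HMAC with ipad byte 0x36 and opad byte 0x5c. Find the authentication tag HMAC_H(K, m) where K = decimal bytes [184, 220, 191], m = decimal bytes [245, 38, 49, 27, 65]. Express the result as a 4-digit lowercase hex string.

aa6a

Key decimal bytes [184, 220, 191] = b8 dc bf is 3 bytes ≤ B = 5; zero-pad to 5 bytes: K' = b8 dc bf 00 00.
K' ⊕ ipad = 8e ea 89 36 36.  K' ⊕ opad = e4 80 e3 5c 5c.
Inner input = (K'⊕ipad) ∥ m = 8e ea 89 36 36 ∥ f5 26 31 1b 41.
Inner hash: even-index sum = 398 mod 256 = 142; odd-index sum = 647 mod 256 = 135 → 8e 87.
Outer input = (K'⊕opad) ∥ inner = e4 80 e3 5c 5c ∥ 8e 87.
Outer hash (tag): even-index sum = 682 mod 256 = 170; odd-index sum = 362 mod 256 = 106 → aa 6a.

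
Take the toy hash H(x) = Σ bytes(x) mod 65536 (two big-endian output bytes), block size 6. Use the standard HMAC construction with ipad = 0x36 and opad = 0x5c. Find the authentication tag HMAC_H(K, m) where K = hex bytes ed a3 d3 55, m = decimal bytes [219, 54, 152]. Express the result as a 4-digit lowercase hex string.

03d1

Key hex bytes ed a3 d3 55 is 4 bytes ≤ B = 6; zero-pad to 6 bytes: K' = ed a3 d3 55 00 00.
K' ⊕ ipad = db 95 e5 63 36 36.  K' ⊕ opad = b1 ff 8f 09 5c 5c.
Inner input = (K'⊕ipad) ∥ m = db 95 e5 63 36 36 ∥ db 36 98.
Inner hash: sum = 219+149+229+99+54+54+219+54+152 = 1229 → 04 cd.
Outer input = (K'⊕opad) ∥ inner = b1 ff 8f 09 5c 5c ∥ 04 cd.
Outer hash (tag): sum = 177+255+143+9+92+92+4+205 = 977 → 03 d1.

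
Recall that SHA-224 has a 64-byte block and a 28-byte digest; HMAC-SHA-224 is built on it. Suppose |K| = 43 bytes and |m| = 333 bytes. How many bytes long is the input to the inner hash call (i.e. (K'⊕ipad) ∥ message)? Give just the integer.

Key is 43 ≤ 64 bytes, zero-padded: |K'| = 64.
Inner input = (K'⊕ipad) ∥ m → 64 + 333 = 397 bytes.

397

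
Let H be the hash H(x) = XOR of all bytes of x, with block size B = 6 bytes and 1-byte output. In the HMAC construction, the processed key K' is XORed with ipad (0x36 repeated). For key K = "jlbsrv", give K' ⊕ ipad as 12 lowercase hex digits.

5c5a54454440

Key "jlbsrv" = 6a 6c 62 73 72 76 is exactly B = 6 bytes: K' = 6a 6c 62 73 72 76.
XOR each byte with 0x36: 6a⊕36=5c, 6c⊕36=5a, 62⊕36=54, 73⊕36=45, 72⊕36=44, 76⊕36=40.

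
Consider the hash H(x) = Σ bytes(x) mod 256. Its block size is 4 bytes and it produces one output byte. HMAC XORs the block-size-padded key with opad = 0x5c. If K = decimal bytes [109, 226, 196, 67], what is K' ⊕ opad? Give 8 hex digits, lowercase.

Key decimal bytes [109, 226, 196, 67] = 6d e2 c4 43 is exactly B = 4 bytes: K' = 6d e2 c4 43.
XOR each byte with 0x5c: 6d⊕5c=31, e2⊕5c=be, c4⊕5c=98, 43⊕5c=1f.

31be981f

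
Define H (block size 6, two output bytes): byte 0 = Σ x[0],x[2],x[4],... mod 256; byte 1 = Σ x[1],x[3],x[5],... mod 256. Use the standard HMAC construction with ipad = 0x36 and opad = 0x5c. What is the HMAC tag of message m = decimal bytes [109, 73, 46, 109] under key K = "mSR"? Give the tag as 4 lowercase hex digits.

Key "mSR" = 6d 53 52 is 3 bytes ≤ B = 6; zero-pad to 6 bytes: K' = 6d 53 52 00 00 00.
K' ⊕ ipad = 5b 65 64 36 36 36.  K' ⊕ opad = 31 0f 0e 5c 5c 5c.
Inner input = (K'⊕ipad) ∥ m = 5b 65 64 36 36 36 ∥ 6d 49 2e 6d.
Inner hash: even-index sum = 400 mod 256 = 144; odd-index sum = 391 mod 256 = 135 → 90 87.
Outer input = (K'⊕opad) ∥ inner = 31 0f 0e 5c 5c 5c ∥ 90 87.
Outer hash (tag): even-index sum = 299 mod 256 = 43; odd-index sum = 334 mod 256 = 78 → 2b 4e.

2b4e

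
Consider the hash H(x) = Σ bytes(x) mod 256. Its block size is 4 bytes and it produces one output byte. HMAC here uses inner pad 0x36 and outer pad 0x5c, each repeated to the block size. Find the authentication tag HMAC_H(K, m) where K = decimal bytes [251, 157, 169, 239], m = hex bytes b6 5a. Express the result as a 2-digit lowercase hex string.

Key decimal bytes [251, 157, 169, 239] = fb 9d a9 ef is exactly B = 4 bytes: K' = fb 9d a9 ef.
K' ⊕ ipad = cd ab 9f d9.  K' ⊕ opad = a7 c1 f5 b3.
Inner input = (K'⊕ipad) ∥ m = cd ab 9f d9 ∥ b6 5a.
Inner hash: sum = 205+171+159+217+182+90 = 1024; mod 256 = 0 → 00.
Outer input = (K'⊕opad) ∥ inner = a7 c1 f5 b3 ∥ 00.
Outer hash (tag): sum = 167+193+245+179+0 = 784; mod 256 = 16 → 10.

10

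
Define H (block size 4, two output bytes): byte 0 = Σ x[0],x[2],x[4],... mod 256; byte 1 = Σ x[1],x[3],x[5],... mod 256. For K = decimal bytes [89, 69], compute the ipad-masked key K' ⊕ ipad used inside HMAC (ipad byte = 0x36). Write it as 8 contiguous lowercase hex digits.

Key decimal bytes [89, 69] = 59 45 is 2 bytes ≤ B = 4; zero-pad to 4 bytes: K' = 59 45 00 00.
XOR each byte with 0x36: 59⊕36=6f, 45⊕36=73, 00⊕36=36, 00⊕36=36.

6f733636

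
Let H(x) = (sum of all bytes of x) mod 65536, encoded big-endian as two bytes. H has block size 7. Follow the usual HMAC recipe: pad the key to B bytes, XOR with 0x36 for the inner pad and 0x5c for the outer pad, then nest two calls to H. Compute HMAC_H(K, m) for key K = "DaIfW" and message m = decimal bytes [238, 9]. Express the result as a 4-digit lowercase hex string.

Key "DaIfW" = 44 61 49 66 57 is 5 bytes ≤ B = 7; zero-pad to 7 bytes: K' = 44 61 49 66 57 00 00.
K' ⊕ ipad = 72 57 7f 50 61 36 36.  K' ⊕ opad = 18 3d 15 3a 0b 5c 5c.
Inner input = (K'⊕ipad) ∥ m = 72 57 7f 50 61 36 36 ∥ ee 09.
Inner hash: sum = 114+87+127+80+97+54+54+238+9 = 860 → 03 5c.
Outer input = (K'⊕opad) ∥ inner = 18 3d 15 3a 0b 5c 5c ∥ 03 5c.
Outer hash (tag): sum = 24+61+21+58+11+92+92+3+92 = 454 → 01 c6.

01c6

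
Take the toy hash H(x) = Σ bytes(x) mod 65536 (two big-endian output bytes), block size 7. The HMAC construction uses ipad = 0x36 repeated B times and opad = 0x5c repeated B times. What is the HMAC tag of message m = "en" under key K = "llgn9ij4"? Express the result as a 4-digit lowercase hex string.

03cd

Key "llgn9ij4" = 6c 6c 67 6e 39 69 6a 34 is 8 bytes > B = 7, so hash it first: H(key) = 02 ed, then zero-pad to 7 bytes: K' = 02 ed 00 00 00 00 00.
K' ⊕ ipad = 34 db 36 36 36 36 36.  K' ⊕ opad = 5e b1 5c 5c 5c 5c 5c.
Inner input = (K'⊕ipad) ∥ m = 34 db 36 36 36 36 36 ∥ 65 6e.
Inner hash: sum = 52+219+54+54+54+54+54+101+110 = 752 → 02 f0.
Outer input = (K'⊕opad) ∥ inner = 5e b1 5c 5c 5c 5c 5c ∥ 02 f0.
Outer hash (tag): sum = 94+177+92+92+92+92+92+2+240 = 973 → 03 cd.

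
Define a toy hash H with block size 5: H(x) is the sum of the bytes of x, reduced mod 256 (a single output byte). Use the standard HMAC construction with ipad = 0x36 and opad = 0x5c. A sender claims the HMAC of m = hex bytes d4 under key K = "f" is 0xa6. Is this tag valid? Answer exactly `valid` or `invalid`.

valid

Key "f" = 66 is 1 byte ≤ B = 5; zero-pad to 5 bytes: K' = 66 00 00 00 00.
K' ⊕ ipad = 50 36 36 36 36; K' ⊕ opad = 3a 5c 5c 5c 5c.
Inner hash: sum = 80+54+54+54+54+212 = 508; mod 256 = 252 → fc.
Outer hash (recomputed tag): sum = 58+92+92+92+92+252 = 678; mod 256 = 166 → a6.
Recomputed tag = a6; claimed = a6 → match.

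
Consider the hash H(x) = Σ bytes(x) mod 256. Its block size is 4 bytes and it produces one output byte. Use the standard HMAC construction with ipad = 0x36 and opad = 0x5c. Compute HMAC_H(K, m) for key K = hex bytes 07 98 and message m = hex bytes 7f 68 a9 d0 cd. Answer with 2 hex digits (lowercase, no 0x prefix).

Key hex bytes 07 98 is 2 bytes ≤ B = 4; zero-pad to 4 bytes: K' = 07 98 00 00.
K' ⊕ ipad = 31 ae 36 36.  K' ⊕ opad = 5b c4 5c 5c.
Inner input = (K'⊕ipad) ∥ m = 31 ae 36 36 ∥ 7f 68 a9 d0 cd.
Inner hash: sum = 49+174+54+54+127+104+169+208+205 = 1144; mod 256 = 120 → 78.
Outer input = (K'⊕opad) ∥ inner = 5b c4 5c 5c ∥ 78.
Outer hash (tag): sum = 91+196+92+92+120 = 591; mod 256 = 79 → 4f.

4f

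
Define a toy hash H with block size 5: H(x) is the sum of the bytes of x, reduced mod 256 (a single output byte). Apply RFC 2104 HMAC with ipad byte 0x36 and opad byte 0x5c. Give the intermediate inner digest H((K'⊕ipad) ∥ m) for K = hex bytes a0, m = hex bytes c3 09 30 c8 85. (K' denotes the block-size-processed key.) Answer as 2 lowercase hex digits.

Key hex bytes a0 is 1 byte ≤ B = 5; zero-pad to 5 bytes: K' = a0 00 00 00 00.
K' ⊕ ipad = 96 36 36 36 36.
Inner input = 96 36 36 36 36 ∥ c3 09 30 c8 85.
Inner hash: sum = 150+54+54+54+54+195+9+48+200+133 = 951; mod 256 = 183 → b7.

b7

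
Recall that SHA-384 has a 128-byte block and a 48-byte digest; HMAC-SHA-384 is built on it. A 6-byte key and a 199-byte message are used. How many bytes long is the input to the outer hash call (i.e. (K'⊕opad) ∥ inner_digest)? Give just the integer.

176

Key is 6 ≤ 128 bytes, zero-padded: |K'| = 128.
Outer input = (K'⊕opad) ∥ H(inner) → 128 + 48 = 176 bytes.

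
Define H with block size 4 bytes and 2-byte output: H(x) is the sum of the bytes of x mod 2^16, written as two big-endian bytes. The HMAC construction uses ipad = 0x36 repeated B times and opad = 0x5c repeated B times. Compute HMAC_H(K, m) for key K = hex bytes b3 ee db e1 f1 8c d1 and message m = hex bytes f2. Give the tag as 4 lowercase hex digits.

0238

Key hex bytes b3 ee db e1 f1 8c d1 is 7 bytes > B = 4, so hash it first: H(key) = 05 ab, then zero-pad to 4 bytes: K' = 05 ab 00 00.
K' ⊕ ipad = 33 9d 36 36.  K' ⊕ opad = 59 f7 5c 5c.
Inner input = (K'⊕ipad) ∥ m = 33 9d 36 36 ∥ f2.
Inner hash: sum = 51+157+54+54+242 = 558 → 02 2e.
Outer input = (K'⊕opad) ∥ inner = 59 f7 5c 5c ∥ 02 2e.
Outer hash (tag): sum = 89+247+92+92+2+46 = 568 → 02 38.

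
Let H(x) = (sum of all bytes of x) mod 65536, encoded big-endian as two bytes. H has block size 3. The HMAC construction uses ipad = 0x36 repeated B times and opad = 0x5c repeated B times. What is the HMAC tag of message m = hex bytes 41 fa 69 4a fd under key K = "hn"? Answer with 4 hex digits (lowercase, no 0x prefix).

Key "hn" = 68 6e is 2 bytes ≤ B = 3; zero-pad to 3 bytes: K' = 68 6e 00.
K' ⊕ ipad = 5e 58 36.  K' ⊕ opad = 34 32 5c.
Inner input = (K'⊕ipad) ∥ m = 5e 58 36 ∥ 41 fa 69 4a fd.
Inner hash: sum = 94+88+54+65+250+105+74+253 = 983 → 03 d7.
Outer input = (K'⊕opad) ∥ inner = 34 32 5c ∥ 03 d7.
Outer hash (tag): sum = 52+50+92+3+215 = 412 → 01 9c.

019c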